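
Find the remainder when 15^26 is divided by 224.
1

Repeated squaring. Binary of 26 = 11010.
15^1 ≡ 15 (mod 224); 15^2 ≡ 1 (mod 224); 15^4 ≡ 1 (mod 224); 15^8 ≡ 1 (mod 224); 15^16 ≡ 1 (mod 224)
15^26 = 15^2 × 15^8 × 15^16 ≡ 1 (mod 224)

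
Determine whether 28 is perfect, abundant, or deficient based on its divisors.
perfect

Proper divisors of 28: sum = 1 + 2 + 4 + 7 + 14 = 28
Since 28 = 28, 28 is perfect.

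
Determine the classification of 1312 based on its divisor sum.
abundant

Proper divisors of 1312: sum = 1 + 2 + 4 + 8 + 16 + 32 + 41 + 82 + 164 + 328 + 656 = 1334
Since 1334 > 1312, 1312 is abundant.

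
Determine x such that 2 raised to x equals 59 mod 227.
90

Baby-step giant-step with step n = ⌈√227⌉ = 16.
Baby steps 2^j mod 227 (j:value) for j=0..15: 0:1, 1:2, 2:4, 3:8, 4:16, 5:32, 6:64, 7:128, 8:29, 9:58, 10:116, 11:5, 12:10, 13:20, 14:40, 15:80.
Giant-step multiplier: 2^(-16) ≡ 2^(226-16) = 2^210 ≡ 166 (mod 227).
Giant steps γ_i = 59·166^i mod 227: γ_0=59, γ_1=33, γ_2=30, γ_3=213, γ_4=173, γ_5=116 (in table at j=10).
x = i·n + j = 5·16 + 10 = 90.
Check: 2^90 ≡ 59 (mod 227).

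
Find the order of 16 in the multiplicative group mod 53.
13

53 is prime, so ord(16) divides φ(53) = 52.
Divisors of 52: 1, 2, 4, 13, 26, 52.
Repeated squaring: 16^1 ≡ 16, 16^2 ≡ 44, 16^4 ≡ 28, 16^8 ≡ 42, 16^16 ≡ 15, 16^32 ≡ 13 (mod 53).
Test 16^d mod 53 for each divisor d in increasing order:
16^1 ≡ 16
16^2 ≡ 44
16^4 ≡ 28
16^13 = 16^8·16^4·16^1 ≡ 1  ← first divisor giving 1
The order is 13.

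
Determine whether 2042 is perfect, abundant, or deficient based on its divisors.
deficient

Proper divisors of 2042: sum = 1 + 2 + 1021 = 1024
Since 1024 < 2042, 2042 is deficient.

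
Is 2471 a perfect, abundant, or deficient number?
deficient

Proper divisors of 2471: sum = 1 + 7 + 353 = 361
Since 361 < 2471, 2471 is deficient.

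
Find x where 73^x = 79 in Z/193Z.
101

Baby-step giant-step with step n = ⌈√193⌉ = 14.
Baby steps 73^j mod 193 (j:value) for j=0..13: 0:1, 1:73, 2:118, 3:122, 4:28, 5:114, 6:23, 7:135, 8:12, 9:104, 10:65, 11:113, 12:143, 13:17.
Giant-step multiplier: 73^(-14) ≡ 73^(192-14) = 73^178 ≡ 100 (mod 193).
Giant steps γ_i = 79·100^i mod 193: γ_0=79, γ_1=180, γ_2=51, γ_3=82, γ_4=94, γ_5=136, γ_6=90, γ_7=122 (in table at j=3).
x = i·n + j = 7·14 + 3 = 101.
Check: 73^101 ≡ 79 (mod 193).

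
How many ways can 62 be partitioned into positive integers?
1300156

p(n) counts ways to write n as a sum of positive integers (order ignored).
Euler's pentagonal recurrence: p(k) = p(k-1) + p(k-2) - p(k-5) - p(k-7) + p(k-12) + p(k-15) - ... (offsets j(3j∓1)/2, signs ++--, p(0)=1, p(<0)=0).
DP table for k = 0..61: p(0)=1, p(1)=1, p(2)=2, p(3)=3, p(4)=5, p(5)=7, p(6)=11, p(7)=15, p(8)=22, p(9)=30, p(10)=42, p(11)=56, p(12)=77, p(13)=101, p(14)=135, p(15)=176, p(16)=231, p(17)=297, p(18)=385, p(19)=490, p(20)=627, p(21)=792, p(22)=1002, p(23)=1255, p(24)=1575, p(25)=1958, p(26)=2436, p(27)=3010, p(28)=3718, p(29)=4565, p(30)=5604, p(31)=6842, p(32)=8349, p(33)=10143, p(34)=12310, p(35)=14883, p(36)=17977, p(37)=21637, p(38)=26015, p(39)=31185, p(40)=37338, p(41)=44583, p(42)=53174, p(43)=63261, p(44)=75175, p(45)=89134, p(46)=105558, p(47)=124754, p(48)=147273, p(49)=173525, p(50)=204226, p(51)=239943, p(52)=281589, p(53)=329931, p(54)=386155, p(55)=451276, p(56)=526823, p(57)=614154, p(58)=715220, p(59)=831820, p(60)=966467, p(61)=1121505.
Final step: p(62) = p(61) + p(60) - p(57) - p(55) + p(50) + p(47) - p(40) - p(36) + p(27) + p(22) - p(11) - p(5)
= 1121505 + 966467 - 614154 - 451276 + 204226 + 124754 - 37338 - 17977 + 3010 + 1002 - 56 - 7
= 1300156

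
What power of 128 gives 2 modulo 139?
79

Baby-step giant-step with step n = ⌈√139⌉ = 12.
Baby steps 128^j mod 139 (j:value) for j=0..11: 0:1, 1:128, 2:121, 3:59, 4:46, 5:50, 6:6, 7:73, 8:31, 9:76, 10:137, 11:22.
Giant-step multiplier: 128^(-12) ≡ 128^(138-12) = 128^126 ≡ 112 (mod 139).
Giant steps γ_i = 2·112^i mod 139: γ_0=2, γ_1=85, γ_2=68, γ_3=110, γ_4=88, γ_5=126, γ_6=73 (in table at j=7).
x = i·n + j = 6·12 + 7 = 79.
Check: 128^79 ≡ 2 (mod 139).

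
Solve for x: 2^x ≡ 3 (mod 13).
4

Baby-step giant-step with step n = ⌈√13⌉ = 4.
Baby steps 2^j mod 13 (j:value) for j=0..3: 0:1, 1:2, 2:4, 3:8.
Giant-step multiplier: 2^(-4) ≡ 2^(12-4) = 2^8 ≡ 9 (mod 13).
Giant steps γ_i = 3·9^i mod 13: γ_0=3, γ_1=1 (in table at j=0).
x = i·n + j = 1·4 + 0 = 4.
Check: 2^4 ≡ 3 (mod 13).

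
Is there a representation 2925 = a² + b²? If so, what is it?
3² + 54² (a=3, b=54)

Factorization: 2925 = 3^2 × 5^2 × 13
By Fermat: n is sum of two squares iff every prime p ≡ 3 (mod 4) appears to even power.
All primes ≡ 3 (mod 4) appear to even power.
Search a = 0, 1, 2, … for 2925 - a² a perfect square: first hit at a = 3: 2925 - 9 = 2916 = 54².
2925 = 3² + 54² = 9 + 2916 ✓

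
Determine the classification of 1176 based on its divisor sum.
abundant

Proper divisors of 1176: sum = 1 + 2 + 3 + 4 + 6 + 7 + 8 + 12 + ... + 196 + 294 + 392 + 588 (23 divisors) = 2244
Since 2244 > 1176, 1176 is abundant.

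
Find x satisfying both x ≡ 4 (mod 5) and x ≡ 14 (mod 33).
14

Using Chinese Remainder Theorem:
M = 5 × 33 = 165
M1 = 33, M2 = 5
y1 = 33^(-1) mod 5 = 2
y2 = 5^(-1) mod 33 = 20
x = (4×33×2 + 14×5×20) mod 165 = 14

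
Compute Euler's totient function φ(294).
84

294 = 2 × 3 × 7^2
φ(n) = n × ∏(1 - 1/p) for each prime p dividing n
φ(294) = 294 × (1 - 1/2) × (1 - 1/3) × (1 - 1/7) = 84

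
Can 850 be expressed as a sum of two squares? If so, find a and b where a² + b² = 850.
3² + 29² (a=3, b=29)

Factorization: 850 = 2 × 5^2 × 17
By Fermat: n is sum of two squares iff every prime p ≡ 3 (mod 4) appears to even power.
All primes ≡ 3 (mod 4) appear to even power.
Search a = 0, 1, 2, … for 850 - a² a perfect square: first hit at a = 3: 850 - 9 = 841 = 29².
850 = 3² + 29² = 9 + 841 ✓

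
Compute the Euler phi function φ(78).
24

78 = 2 × 3 × 13
φ(n) = n × ∏(1 - 1/p) for each prime p dividing n
φ(78) = 78 × (1 - 1/2) × (1 - 1/3) × (1 - 1/13) = 24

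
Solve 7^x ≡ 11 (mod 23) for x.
19

Baby-step giant-step with step n = ⌈√23⌉ = 5.
Baby steps 7^j mod 23 (j:value) for j=0..4: 0:1, 1:7, 2:3, 3:21, 4:9.
Giant-step multiplier: 7^(-5) ≡ 7^(22-5) = 7^17 ≡ 19 (mod 23).
Giant steps γ_i = 11·19^i mod 23: γ_0=11, γ_1=2, γ_2=15, γ_3=9 (in table at j=4).
x = i·n + j = 3·5 + 4 = 19.
Check: 7^19 ≡ 11 (mod 23).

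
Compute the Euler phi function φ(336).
96

336 = 2^4 × 3 × 7
φ(n) = n × ∏(1 - 1/p) for each prime p dividing n
φ(336) = 336 × (1 - 1/2) × (1 - 1/3) × (1 - 1/7) = 96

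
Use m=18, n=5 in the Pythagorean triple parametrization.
(299, 180, 349)

Euclid's formula: a = m² - n², b = 2mn, c = m² + n²
m = 18, n = 5
a = 18² - 5² = 324 - 25 = 299
b = 2 × 18 × 5 = 180
c = 18² + 5² = 324 + 25 = 349
Verification: 299² + 180² = 89401 + 32400 = 121801 = 349² ✓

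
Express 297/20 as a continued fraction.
[14; 1, 5, 1, 2]

Euclidean algorithm steps:
297 = 14 × 20 + 17
20 = 1 × 17 + 3
17 = 5 × 3 + 2
3 = 1 × 2 + 1
2 = 2 × 1 + 0
Continued fraction: [14; 1, 5, 1, 2]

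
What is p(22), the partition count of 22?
1002

p(n) counts ways to write n as a sum of positive integers (order ignored).
Euler's pentagonal recurrence: p(k) = p(k-1) + p(k-2) - p(k-5) - p(k-7) + p(k-12) + p(k-15) - ... (offsets j(3j∓1)/2, signs ++--, p(0)=1, p(<0)=0).
DP table for k = 0..21: p(0)=1, p(1)=1, p(2)=2, p(3)=3, p(4)=5, p(5)=7, p(6)=11, p(7)=15, p(8)=22, p(9)=30, p(10)=42, p(11)=56, p(12)=77, p(13)=101, p(14)=135, p(15)=176, p(16)=231, p(17)=297, p(18)=385, p(19)=490, p(20)=627, p(21)=792.
Final step: p(22) = p(21) + p(20) - p(17) - p(15) + p(10) + p(7) - p(0)
= 792 + 627 - 297 - 176 + 42 + 15 - 1
= 1002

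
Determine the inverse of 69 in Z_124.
9

gcd(69, 124) = 1, so the inverse exists.
Extended Euclidean algorithm on (124, 69):
124 = 1 × 69 + 55  ⟹  55 = (1)·124 + (-1)·69
69 = 1 × 55 + 14  ⟹  14 = (-1)·124 + (2)·69
55 = 3 × 14 + 13  ⟹  13 = (4)·124 + (-7)·69
14 = 1 × 13 + 1  ⟹  1 = (-5)·124 + (9)·69
So (9)·69 ≡ 1 (mod 124), i.e. 69^(-1) ≡ 9 (mod 124).
Check: 69 × 9 = 621 ≡ 1 (mod 124)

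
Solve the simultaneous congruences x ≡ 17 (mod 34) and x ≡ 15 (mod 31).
697

Using Chinese Remainder Theorem:
M = 34 × 31 = 1054
M1 = 31, M2 = 34
y1 = 31^(-1) mod 34 = 11
y2 = 34^(-1) mod 31 = 21
x = (17×31×11 + 15×34×21) mod 1054 = 697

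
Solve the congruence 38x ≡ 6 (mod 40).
x ≡ 17 (mod 20)

gcd(38, 40) = 2, which divides 6, so solutions exist.
Divide through by 2: 19x ≡ 3 (mod 20).
Find 19^(-1) mod 20 by the extended Euclidean algorithm:
20 = 1 × 19 + 1  ⟹  1 = (1)·20 + (-1)·19
So (-1)·19 ≡ 1 (mod 20), i.e. 19^(-1) ≡ -1 ≡ 19 (mod 20).
x ≡ 19 × 3 = 57 ≡ 17 (mod 20).
Check: 38 × 17 = 646 ≡ 6 (mod 40).
x ≡ 17 (mod 20), giving 2 solutions mod 40.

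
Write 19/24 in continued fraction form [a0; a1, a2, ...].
[0; 1, 3, 1, 4]

Euclidean algorithm steps:
19 = 0 × 24 + 19
24 = 1 × 19 + 5
19 = 3 × 5 + 4
5 = 1 × 4 + 1
4 = 4 × 1 + 0
Continued fraction: [0; 1, 3, 1, 4]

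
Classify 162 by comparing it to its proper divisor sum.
abundant

Proper divisors of 162: sum = 1 + 2 + 3 + 6 + 9 + 18 + 27 + 54 + 81 = 201
Since 201 > 162, 162 is abundant.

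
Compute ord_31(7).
15

31 is prime, so ord(7) divides φ(31) = 30.
Divisors of 30: 1, 2, 3, 5, 6, 10, 15, 30.
Repeated squaring: 7^1 ≡ 7, 7^2 ≡ 18, 7^4 ≡ 14, 7^8 ≡ 10, 7^16 ≡ 7 (mod 31).
Test 7^d mod 31 for each divisor d in increasing order:
7^1 ≡ 7
7^2 ≡ 18
7^3 = 7^2·7^1 ≡ 2
7^5 = 7^4·7^1 ≡ 5
7^6 = 7^4·7^2 ≡ 4
7^10 = 7^8·7^2 ≡ 25
7^15 = 7^8·7^4·7^2·7^1 ≡ 1  ← first divisor giving 1
The order is 15.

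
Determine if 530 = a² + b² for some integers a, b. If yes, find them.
1² + 23² (a=1, b=23)

Factorization: 530 = 2 × 5 × 53
By Fermat: n is sum of two squares iff every prime p ≡ 3 (mod 4) appears to even power.
All primes ≡ 3 (mod 4) appear to even power.
Search a = 0, 1, 2, … for 530 - a² a perfect square: first hit at a = 1: 530 - 1 = 529 = 23².
530 = 1² + 23² = 1 + 529 ✓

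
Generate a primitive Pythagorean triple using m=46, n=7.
(2067, 644, 2165)

Euclid's formula: a = m² - n², b = 2mn, c = m² + n²
m = 46, n = 7
a = 46² - 7² = 2116 - 49 = 2067
b = 2 × 46 × 7 = 644
c = 46² + 7² = 2116 + 49 = 2165
Verification: 2067² + 644² = 4272489 + 414736 = 4687225 = 2165² ✓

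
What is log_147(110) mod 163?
117

Baby-step giant-step with step n = ⌈√163⌉ = 13.
Baby steps 147^j mod 163 (j:value) for j=0..12: 0:1, 1:147, 2:93, 3:142, 4:10, 5:3, 6:115, 7:116, 8:100, 9:30, 10:9, 11:19, 12:22.
Giant-step multiplier: 147^(-13) ≡ 147^(162-13) = 147^149 ≡ 94 (mod 163).
Giant steps γ_i = 110·94^i mod 163: γ_0=110, γ_1=71, γ_2=154, γ_3=132, γ_4=20, γ_5=87, γ_6=28, γ_7=24, γ_8=137, γ_9=1 (in table at j=0).
x = i·n + j = 9·13 + 0 = 117.
Check: 147^117 ≡ 110 (mod 163).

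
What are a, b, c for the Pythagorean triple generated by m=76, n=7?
(5727, 1064, 5825)

Euclid's formula: a = m² - n², b = 2mn, c = m² + n²
m = 76, n = 7
a = 76² - 7² = 5776 - 49 = 5727
b = 2 × 76 × 7 = 1064
c = 76² + 7² = 5776 + 49 = 5825
Verification: 5727² + 1064² = 32798529 + 1132096 = 33930625 = 5825² ✓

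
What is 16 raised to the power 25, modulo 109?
66

Repeated squaring. Binary of 25 = 11001.
16^1 ≡ 16 (mod 109); 16^2 ≡ 38 (mod 109); 16^4 ≡ 27 (mod 109); 16^8 ≡ 75 (mod 109); 16^16 ≡ 66 (mod 109)
16^25 = 16^1 × 16^8 × 16^16 ≡ 66 (mod 109)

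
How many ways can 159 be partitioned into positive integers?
97662728555

p(n) counts ways to write n as a sum of positive integers (order ignored).
Euler's pentagonal recurrence: p(k) = p(k-1) + p(k-2) - p(k-5) - p(k-7) + p(k-12) + p(k-15) - ... (offsets j(3j∓1)/2, signs ++--, p(0)=1, p(<0)=0).
DP table for k = 0..158: p(0)=1, p(1)=1, p(2)=2, p(3)=3, p(4)=5, p(5)=7, p(6)=11, p(7)=15, p(8)=22, p(9)=30, p(10)=42, p(11)=56, p(12)=77, p(13)=101, p(14)=135, p(15)=176, p(16)=231, p(17)=297, p(18)=385, p(19)=490, p(20)=627, p(21)=792, p(22)=1002, p(23)=1255, p(24)=1575, p(25)=1958, p(26)=2436, p(27)=3010, p(28)=3718, p(29)=4565, p(30)=5604, p(31)=6842, p(32)=8349, p(33)=10143, p(34)=12310, p(35)=14883, p(36)=17977, p(37)=21637, p(38)=26015, p(39)=31185, p(40)=37338, p(41)=44583, p(42)=53174, p(43)=63261, p(44)=75175, p(45)=89134, p(46)=105558, p(47)=124754, p(48)=147273, p(49)=173525, p(50)=204226, p(51)=239943, p(52)=281589, p(53)=329931, p(54)=386155, p(55)=451276, p(56)=526823, p(57)=614154, p(58)=715220, p(59)=831820, p(60)=966467, p(61)=1121505, p(62)=1300156, p(63)=1505499, p(64)=1741630, p(65)=2012558, p(66)=2323520, p(67)=2679689, p(68)=3087735, p(69)=3554345, p(70)=4087968, p(71)=4697205, p(72)=5392783, p(73)=6185689, p(74)=7089500, p(75)=8118264, p(76)=9289091, p(77)=10619863, p(78)=12132164, p(79)=13848650, p(80)=15796476, p(81)=18004327, p(82)=20506255, p(83)=23338469, p(84)=26543660, p(85)=30167357, p(86)=34262962, p(87)=38887673, p(88)=44108109, p(89)=49995925, p(90)=56634173, p(91)=64112359, p(92)=72533807, p(93)=82010177, p(94)=92669720, p(95)=104651419, p(96)=118114304, p(97)=133230930, p(98)=150198136, p(99)=169229875, p(100)=190569292, p(101)=214481126, p(102)=241265379, p(103)=271248950, p(104)=304801365, p(105)=342325709, p(106)=384276336, p(107)=431149389, p(108)=483502844, p(109)=541946240, p(110)=607163746, p(111)=679903203, p(112)=761002156, p(113)=851376628, p(114)=952050665, p(115)=1064144451, p(116)=1188908248, p(117)=1327710076, p(118)=1482074143, p(119)=1653668665, p(120)=1844349560, p(121)=2056148051, p(122)=2291320912, p(123)=2552338241, p(124)=2841940500, p(125)=3163127352, p(126)=3519222692, p(127)=3913864295, p(128)=4351078600, p(129)=4835271870, p(130)=5371315400, p(131)=5964539504, p(132)=6620830889, p(133)=7346629512, p(134)=8149040695, p(135)=9035836076, p(136)=10015581680, p(137)=11097645016, p(138)=12292341831, p(139)=13610949895, p(140)=15065878135, p(141)=16670689208, p(142)=18440293320, p(143)=20390982757, p(144)=22540654445, p(145)=24908858009, p(146)=27517052599, p(147)=30388671978, p(148)=33549419497, p(149)=37027355200, p(150)=40853235313, p(151)=45060624582, p(152)=49686288421, p(153)=54770336324, p(154)=60356673280, p(155)=66493182097, p(156)=73232243759, p(157)=80630964769, p(158)=88751778802.
Final step: p(159) = p(158) + p(157) - p(154) - p(152) + p(147) + p(144) - p(137) - p(133) + p(124) + p(119) - p(108) - p(102) + p(89) + p(82) - p(67) - p(59) + p(42) + p(33) - p(14) - p(4)
= 88751778802 + 80630964769 - 60356673280 - 49686288421 + 30388671978 + 22540654445 - 11097645016 - 7346629512 + 2841940500 + 1653668665 - 483502844 - 241265379 + 49995925 + 20506255 - 2679689 - 831820 + 53174 + 10143 - 135 - 5
= 97662728555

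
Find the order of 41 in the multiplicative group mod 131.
65

131 is prime, so ord(41) divides φ(131) = 130.
Divisors of 130: 1, 2, 5, 10, 13, 26, 65, 130.
Repeated squaring: 41^1 ≡ 41, 41^2 ≡ 109, 41^4 ≡ 91, 41^8 ≡ 28, 41^16 ≡ 129, 41^32 ≡ 4, 41^64 ≡ 16, 41^128 ≡ 125 (mod 131).
Test 41^d mod 131 for each divisor d in increasing order:
41^1 ≡ 41
41^2 ≡ 109
41^5 = 41^4·41^1 ≡ 63
41^10 = 41^8·41^2 ≡ 39
41^13 = 41^8·41^4·41^1 ≡ 61
41^26 = 41^16·41^8·41^2 ≡ 53
41^65 = 41^64·41^1 ≡ 1  ← first divisor giving 1
The order is 65.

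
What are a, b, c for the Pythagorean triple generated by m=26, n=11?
(555, 572, 797)

Euclid's formula: a = m² - n², b = 2mn, c = m² + n²
m = 26, n = 11
a = 26² - 11² = 676 - 121 = 555
b = 2 × 26 × 11 = 572
c = 26² + 11² = 676 + 121 = 797
Verification: 555² + 572² = 308025 + 327184 = 635209 = 797² ✓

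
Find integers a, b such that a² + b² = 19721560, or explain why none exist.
Not possible

Factorization: 19721560 = 2^3 × 5 × 79^3
By Fermat: n is sum of two squares iff every prime p ≡ 3 (mod 4) appears to even power.
Prime(s) ≡ 3 (mod 4) with odd exponent: [(79, 3)]
Therefore 19721560 cannot be expressed as a² + b².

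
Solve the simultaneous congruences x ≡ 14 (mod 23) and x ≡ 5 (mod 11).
60

Using Chinese Remainder Theorem:
M = 23 × 11 = 253
M1 = 11, M2 = 23
y1 = 11^(-1) mod 23 = 21
y2 = 23^(-1) mod 11 = 1
x = (14×11×21 + 5×23×1) mod 253 = 60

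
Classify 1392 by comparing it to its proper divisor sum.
abundant

Proper divisors of 1392: sum = 1 + 2 + 3 + 4 + 6 + 8 + 12 + 16 + ... + 232 + 348 + 464 + 696 (19 divisors) = 2328
Since 2328 > 1392, 1392 is abundant.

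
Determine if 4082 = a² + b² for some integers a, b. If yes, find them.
19² + 61² (a=19, b=61)

Factorization: 4082 = 2 × 13 × 157
By Fermat: n is sum of two squares iff every prime p ≡ 3 (mod 4) appears to even power.
All primes ≡ 3 (mod 4) appear to even power.
Search a = 0, 1, 2, … for 4082 - a² a perfect square: first hit at a = 19: 4082 - 361 = 3721 = 61².
4082 = 19² + 61² = 361 + 3721 ✓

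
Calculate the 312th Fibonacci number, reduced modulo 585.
549

Matrix identity: Q^n = [[F_(n+1), F_n], [F_n, F_(n-1)]] with Q = [[1,1],[1,0]].
n = 312 = 100111000₂. Square-and-multiply, entries mod 585:
Q^1 = [[1,1],[1,0]]
Q^2 = (Q^1)² = [[2,1],[1,1]]
Q^4 = (Q^2)² = [[5,3],[3,2]]
Q^9 = (Q^4)²·Q = [[55,34],[34,21]]
Q^19 = (Q^9)²·Q = [[330,86],[86,244]]
Q^39 = (Q^19)²·Q = [[105,466],[466,224]]
Q^78 = (Q^39)² = [[31,44],[44,572]]
Q^156 = (Q^78)² = [[557,207],[207,350]]
Q^312 = (Q^156)² = [[343,549],[549,379]]
F_312 mod 585 = Q^312[0][1] = 549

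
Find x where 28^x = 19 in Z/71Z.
12

Baby-step giant-step with step n = ⌈√71⌉ = 9.
Baby steps 28^j mod 71 (j:value) for j=0..8: 0:1, 1:28, 2:3, 3:13, 4:9, 5:39, 6:27, 7:46, 8:10.
Giant-step multiplier: 28^(-9) ≡ 28^(70-9) = 28^61 ≡ 53 (mod 71).
Giant steps γ_i = 19·53^i mod 71: γ_0=19, γ_1=13 (in table at j=3).
x = i·n + j = 1·9 + 3 = 12.
Check: 28^12 ≡ 19 (mod 71).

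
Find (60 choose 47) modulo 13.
4

Using Lucas' theorem:
Write n=60 and k=47 in base 13:
n in base 13: [4, 8]
k in base 13: [3, 8]
C(60,47) mod 13 = ∏ C(n_i, k_i) mod 13
Digit binomials (mod 13): C(4,3) = 4; C(8,8) = 1
Product: 4 × 1 = 4 ≡ 4 (mod 13)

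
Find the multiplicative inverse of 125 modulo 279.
125

gcd(125, 279) = 1, so the inverse exists.
Extended Euclidean algorithm on (279, 125):
279 = 2 × 125 + 29  ⟹  29 = (1)·279 + (-2)·125
125 = 4 × 29 + 9  ⟹  9 = (-4)·279 + (9)·125
29 = 3 × 9 + 2  ⟹  2 = (13)·279 + (-29)·125
9 = 4 × 2 + 1  ⟹  1 = (-56)·279 + (125)·125
So (125)·125 ≡ 1 (mod 279), i.e. 125^(-1) ≡ 125 (mod 279).
Check: 125 × 125 = 15625 ≡ 1 (mod 279)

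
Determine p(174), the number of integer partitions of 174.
397125074750

p(n) counts ways to write n as a sum of positive integers (order ignored).
Euler's pentagonal recurrence: p(k) = p(k-1) + p(k-2) - p(k-5) - p(k-7) + p(k-12) + p(k-15) - ... (offsets j(3j∓1)/2, signs ++--, p(0)=1, p(<0)=0).
DP table for k = 0..173: p(0)=1, p(1)=1, p(2)=2, p(3)=3, p(4)=5, p(5)=7, p(6)=11, p(7)=15, p(8)=22, p(9)=30, p(10)=42, p(11)=56, p(12)=77, p(13)=101, p(14)=135, p(15)=176, p(16)=231, p(17)=297, p(18)=385, p(19)=490, p(20)=627, p(21)=792, p(22)=1002, p(23)=1255, p(24)=1575, p(25)=1958, p(26)=2436, p(27)=3010, p(28)=3718, p(29)=4565, p(30)=5604, p(31)=6842, p(32)=8349, p(33)=10143, p(34)=12310, p(35)=14883, p(36)=17977, p(37)=21637, p(38)=26015, p(39)=31185, p(40)=37338, p(41)=44583, p(42)=53174, p(43)=63261, p(44)=75175, p(45)=89134, p(46)=105558, p(47)=124754, p(48)=147273, p(49)=173525, p(50)=204226, p(51)=239943, p(52)=281589, p(53)=329931, p(54)=386155, p(55)=451276, p(56)=526823, p(57)=614154, p(58)=715220, p(59)=831820, p(60)=966467, p(61)=1121505, p(62)=1300156, p(63)=1505499, p(64)=1741630, p(65)=2012558, p(66)=2323520, p(67)=2679689, p(68)=3087735, p(69)=3554345, p(70)=4087968, p(71)=4697205, p(72)=5392783, p(73)=6185689, p(74)=7089500, p(75)=8118264, p(76)=9289091, p(77)=10619863, p(78)=12132164, p(79)=13848650, p(80)=15796476, p(81)=18004327, p(82)=20506255, p(83)=23338469, p(84)=26543660, p(85)=30167357, p(86)=34262962, p(87)=38887673, p(88)=44108109, p(89)=49995925, p(90)=56634173, p(91)=64112359, p(92)=72533807, p(93)=82010177, p(94)=92669720, p(95)=104651419, p(96)=118114304, p(97)=133230930, p(98)=150198136, p(99)=169229875, p(100)=190569292, p(101)=214481126, p(102)=241265379, p(103)=271248950, p(104)=304801365, p(105)=342325709, p(106)=384276336, p(107)=431149389, p(108)=483502844, p(109)=541946240, p(110)=607163746, p(111)=679903203, p(112)=761002156, p(113)=851376628, p(114)=952050665, p(115)=1064144451, p(116)=1188908248, p(117)=1327710076, p(118)=1482074143, p(119)=1653668665, p(120)=1844349560, p(121)=2056148051, p(122)=2291320912, p(123)=2552338241, p(124)=2841940500, p(125)=3163127352, p(126)=3519222692, p(127)=3913864295, p(128)=4351078600, p(129)=4835271870, p(130)=5371315400, p(131)=5964539504, p(132)=6620830889, p(133)=7346629512, p(134)=8149040695, p(135)=9035836076, p(136)=10015581680, p(137)=11097645016, p(138)=12292341831, p(139)=13610949895, p(140)=15065878135, p(141)=16670689208, p(142)=18440293320, p(143)=20390982757, p(144)=22540654445, p(145)=24908858009, p(146)=27517052599, p(147)=30388671978, p(148)=33549419497, p(149)=37027355200, p(150)=40853235313, p(151)=45060624582, p(152)=49686288421, p(153)=54770336324, p(154)=60356673280, p(155)=66493182097, p(156)=73232243759, p(157)=80630964769, p(158)=88751778802, p(159)=97662728555, p(160)=107438159466, p(161)=118159068427, p(162)=129913904637, p(163)=142798995930, p(164)=156919475295, p(165)=172389800255, p(166)=189334822579, p(167)=207890420102, p(168)=228204732751, p(169)=250438925115, p(170)=274768617130, p(171)=301384802048, p(172)=330495499613, p(173)=362326859895.
Final step: p(174) = p(173) + p(172) - p(169) - p(167) + p(162) + p(159) - p(152) - p(148) + p(139) + p(134) - p(123) - p(117) + p(104) + p(97) - p(82) - p(74) + p(57) + p(48) - p(29) - p(19)
= 362326859895 + 330495499613 - 250438925115 - 207890420102 + 129913904637 + 97662728555 - 49686288421 - 33549419497 + 13610949895 + 8149040695 - 2552338241 - 1327710076 + 304801365 + 133230930 - 20506255 - 7089500 + 614154 + 147273 - 4565 - 490
= 397125074750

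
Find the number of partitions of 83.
23338469

p(n) counts ways to write n as a sum of positive integers (order ignored).
Euler's pentagonal recurrence: p(k) = p(k-1) + p(k-2) - p(k-5) - p(k-7) + p(k-12) + p(k-15) - ... (offsets j(3j∓1)/2, signs ++--, p(0)=1, p(<0)=0).
DP table for k = 0..82: p(0)=1, p(1)=1, p(2)=2, p(3)=3, p(4)=5, p(5)=7, p(6)=11, p(7)=15, p(8)=22, p(9)=30, p(10)=42, p(11)=56, p(12)=77, p(13)=101, p(14)=135, p(15)=176, p(16)=231, p(17)=297, p(18)=385, p(19)=490, p(20)=627, p(21)=792, p(22)=1002, p(23)=1255, p(24)=1575, p(25)=1958, p(26)=2436, p(27)=3010, p(28)=3718, p(29)=4565, p(30)=5604, p(31)=6842, p(32)=8349, p(33)=10143, p(34)=12310, p(35)=14883, p(36)=17977, p(37)=21637, p(38)=26015, p(39)=31185, p(40)=37338, p(41)=44583, p(42)=53174, p(43)=63261, p(44)=75175, p(45)=89134, p(46)=105558, p(47)=124754, p(48)=147273, p(49)=173525, p(50)=204226, p(51)=239943, p(52)=281589, p(53)=329931, p(54)=386155, p(55)=451276, p(56)=526823, p(57)=614154, p(58)=715220, p(59)=831820, p(60)=966467, p(61)=1121505, p(62)=1300156, p(63)=1505499, p(64)=1741630, p(65)=2012558, p(66)=2323520, p(67)=2679689, p(68)=3087735, p(69)=3554345, p(70)=4087968, p(71)=4697205, p(72)=5392783, p(73)=6185689, p(74)=7089500, p(75)=8118264, p(76)=9289091, p(77)=10619863, p(78)=12132164, p(79)=13848650, p(80)=15796476, p(81)=18004327, p(82)=20506255.
Final step: p(83) = p(82) + p(81) - p(78) - p(76) + p(71) + p(68) - p(61) - p(57) + p(48) + p(43) - p(32) - p(26) + p(13) + p(6)
= 20506255 + 18004327 - 12132164 - 9289091 + 4697205 + 3087735 - 1121505 - 614154 + 147273 + 63261 - 8349 - 2436 + 101 + 11
= 23338469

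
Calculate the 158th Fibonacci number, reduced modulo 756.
377

Matrix identity: Q^n = [[F_(n+1), F_n], [F_n, F_(n-1)]] with Q = [[1,1],[1,0]].
n = 158 = 10011110₂. Square-and-multiply, entries mod 756:
Q^1 = [[1,1],[1,0]]
Q^2 = (Q^1)² = [[2,1],[1,1]]
Q^4 = (Q^2)² = [[5,3],[3,2]]
Q^9 = (Q^4)²·Q = [[55,34],[34,21]]
Q^19 = (Q^9)²·Q = [[717,401],[401,316]]
Q^39 = (Q^19)²·Q = [[483,538],[538,701]]
Q^79 = (Q^39)²·Q = [[21,337],[337,440]]
Q^158 = (Q^79)² = [[610,377],[377,233]]
F_158 mod 756 = Q^158[0][1] = 377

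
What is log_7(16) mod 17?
8

Baby-step giant-step with step n = ⌈√17⌉ = 5.
Baby steps 7^j mod 17 (j:value) for j=0..4: 0:1, 1:7, 2:15, 3:3, 4:4.
Giant-step multiplier: 7^(-5) ≡ 7^(16-5) = 7^11 ≡ 14 (mod 17).
Giant steps γ_i = 16·14^i mod 17: γ_0=16, γ_1=3 (in table at j=3).
x = i·n + j = 1·5 + 3 = 8.
Check: 7^8 ≡ 16 (mod 17).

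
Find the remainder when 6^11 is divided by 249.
72

Repeated squaring. Binary of 11 = 1011.
6^1 ≡ 6 (mod 249); 6^2 ≡ 36 (mod 249); 6^4 ≡ 51 (mod 249); 6^8 ≡ 111 (mod 249)
6^11 = 6^1 × 6^2 × 6^8 ≡ 72 (mod 249)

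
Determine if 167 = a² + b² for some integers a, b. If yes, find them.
Not possible

Factorization: 167 = 167
By Fermat: n is sum of two squares iff every prime p ≡ 3 (mod 4) appears to even power.
Prime(s) ≡ 3 (mod 4) with odd exponent: [(167, 1)]
Therefore 167 cannot be expressed as a² + b².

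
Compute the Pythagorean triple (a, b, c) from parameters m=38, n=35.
(219, 2660, 2669)

Euclid's formula: a = m² - n², b = 2mn, c = m² + n²
m = 38, n = 35
a = 38² - 35² = 1444 - 1225 = 219
b = 2 × 38 × 35 = 2660
c = 38² + 35² = 1444 + 1225 = 2669
Verification: 219² + 2660² = 47961 + 7075600 = 7123561 = 2669² ✓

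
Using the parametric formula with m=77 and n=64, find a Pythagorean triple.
(1833, 9856, 10025)

Euclid's formula: a = m² - n², b = 2mn, c = m² + n²
m = 77, n = 64
a = 77² - 64² = 5929 - 4096 = 1833
b = 2 × 77 × 64 = 9856
c = 77² + 64² = 5929 + 4096 = 10025
Verification: 1833² + 9856² = 3359889 + 97140736 = 100500625 = 10025² ✓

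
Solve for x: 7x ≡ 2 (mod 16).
x ≡ 14 (mod 16)

gcd(7, 16) = 1, which divides 2, so solutions exist.
Find 7^(-1) mod 16 by the extended Euclidean algorithm:
16 = 2 × 7 + 2  ⟹  2 = (1)·16 + (-2)·7
7 = 3 × 2 + 1  ⟹  1 = (-3)·16 + (7)·7
So (7)·7 ≡ 1 (mod 16), i.e. 7^(-1) ≡ 7 (mod 16).
x ≡ 7 × 2 = 14 ≡ 14 (mod 16).
Check: 7 × 14 = 98 ≡ 2 (mod 16).
Unique solution: x ≡ 14 (mod 16)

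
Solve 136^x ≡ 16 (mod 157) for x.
12

Baby-step giant-step with step n = ⌈√157⌉ = 13.
Baby steps 136^j mod 157 (j:value) for j=0..12: 0:1, 1:136, 2:127, 3:2, 4:115, 5:97, 6:4, 7:73, 8:37, 9:8, 10:146, 11:74, 12:16.
h = 16 is already in the table at j=12, so x = 12.
Check: 136^12 ≡ 16 (mod 157).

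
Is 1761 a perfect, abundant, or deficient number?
deficient

Proper divisors of 1761: sum = 1 + 3 + 587 = 591
Since 591 < 1761, 1761 is deficient.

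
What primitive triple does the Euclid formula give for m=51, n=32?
(1577, 3264, 3625)

Euclid's formula: a = m² - n², b = 2mn, c = m² + n²
m = 51, n = 32
a = 51² - 32² = 2601 - 1024 = 1577
b = 2 × 51 × 32 = 3264
c = 51² + 32² = 2601 + 1024 = 3625
Verification: 1577² + 3264² = 2486929 + 10653696 = 13140625 = 3625² ✓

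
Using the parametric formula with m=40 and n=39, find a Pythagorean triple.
(79, 3120, 3121)

Euclid's formula: a = m² - n², b = 2mn, c = m² + n²
m = 40, n = 39
a = 40² - 39² = 1600 - 1521 = 79
b = 2 × 40 × 39 = 3120
c = 40² + 39² = 1600 + 1521 = 3121
Verification: 79² + 3120² = 6241 + 9734400 = 9740641 = 3121² ✓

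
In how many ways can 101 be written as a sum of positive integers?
214481126

p(n) counts ways to write n as a sum of positive integers (order ignored).
Euler's pentagonal recurrence: p(k) = p(k-1) + p(k-2) - p(k-5) - p(k-7) + p(k-12) + p(k-15) - ... (offsets j(3j∓1)/2, signs ++--, p(0)=1, p(<0)=0).
DP table for k = 0..100: p(0)=1, p(1)=1, p(2)=2, p(3)=3, p(4)=5, p(5)=7, p(6)=11, p(7)=15, p(8)=22, p(9)=30, p(10)=42, p(11)=56, p(12)=77, p(13)=101, p(14)=135, p(15)=176, p(16)=231, p(17)=297, p(18)=385, p(19)=490, p(20)=627, p(21)=792, p(22)=1002, p(23)=1255, p(24)=1575, p(25)=1958, p(26)=2436, p(27)=3010, p(28)=3718, p(29)=4565, p(30)=5604, p(31)=6842, p(32)=8349, p(33)=10143, p(34)=12310, p(35)=14883, p(36)=17977, p(37)=21637, p(38)=26015, p(39)=31185, p(40)=37338, p(41)=44583, p(42)=53174, p(43)=63261, p(44)=75175, p(45)=89134, p(46)=105558, p(47)=124754, p(48)=147273, p(49)=173525, p(50)=204226, p(51)=239943, p(52)=281589, p(53)=329931, p(54)=386155, p(55)=451276, p(56)=526823, p(57)=614154, p(58)=715220, p(59)=831820, p(60)=966467, p(61)=1121505, p(62)=1300156, p(63)=1505499, p(64)=1741630, p(65)=2012558, p(66)=2323520, p(67)=2679689, p(68)=3087735, p(69)=3554345, p(70)=4087968, p(71)=4697205, p(72)=5392783, p(73)=6185689, p(74)=7089500, p(75)=8118264, p(76)=9289091, p(77)=10619863, p(78)=12132164, p(79)=13848650, p(80)=15796476, p(81)=18004327, p(82)=20506255, p(83)=23338469, p(84)=26543660, p(85)=30167357, p(86)=34262962, p(87)=38887673, p(88)=44108109, p(89)=49995925, p(90)=56634173, p(91)=64112359, p(92)=72533807, p(93)=82010177, p(94)=92669720, p(95)=104651419, p(96)=118114304, p(97)=133230930, p(98)=150198136, p(99)=169229875, p(100)=190569292.
Final step: p(101) = p(100) + p(99) - p(96) - p(94) + p(89) + p(86) - p(79) - p(75) + p(66) + p(61) - p(50) - p(44) + p(31) + p(24) - p(9) - p(1)
= 190569292 + 169229875 - 118114304 - 92669720 + 49995925 + 34262962 - 13848650 - 8118264 + 2323520 + 1121505 - 204226 - 75175 + 6842 + 1575 - 30 - 1
= 214481126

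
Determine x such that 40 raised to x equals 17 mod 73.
21

Baby-step giant-step with step n = ⌈√73⌉ = 9.
Baby steps 40^j mod 73 (j:value) for j=0..8: 0:1, 1:40, 2:67, 3:52, 4:36, 5:53, 6:3, 7:47, 8:55.
Giant-step multiplier: 40^(-9) ≡ 40^(72-9) = 40^63 ≡ 22 (mod 73).
Giant steps γ_i = 17·22^i mod 73: γ_0=17, γ_1=9, γ_2=52 (in table at j=3).
x = i·n + j = 2·9 + 3 = 21.
Check: 40^21 ≡ 17 (mod 73).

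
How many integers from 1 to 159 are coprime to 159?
104

159 = 3 × 53
φ(n) = n × ∏(1 - 1/p) for each prime p dividing n
φ(159) = 159 × (1 - 1/3) × (1 - 1/53) = 104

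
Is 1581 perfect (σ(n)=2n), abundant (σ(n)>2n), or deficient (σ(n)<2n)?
deficient

Proper divisors of 1581: sum = 1 + 3 + 17 + 31 + 51 + 93 + 527 = 723
Since 723 < 1581, 1581 is deficient.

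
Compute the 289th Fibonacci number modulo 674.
465

Matrix identity: Q^n = [[F_(n+1), F_n], [F_n, F_(n-1)]] with Q = [[1,1],[1,0]].
n = 289 = 100100001₂. Square-and-multiply, entries mod 674:
Q^1 = [[1,1],[1,0]]
Q^2 = (Q^1)² = [[2,1],[1,1]]
Q^4 = (Q^2)² = [[5,3],[3,2]]
Q^9 = (Q^4)²·Q = [[55,34],[34,21]]
Q^18 = (Q^9)² = [[137,562],[562,249]]
Q^36 = (Q^18)² = [[309,578],[578,405]]
Q^72 = (Q^36)² = [[227,204],[204,23]]
Q^144 = (Q^72)² = [[133,450],[450,357]]
Q^289 = (Q^144)²·Q = [[567,465],[465,102]]
F_289 mod 674 = Q^289[0][1] = 465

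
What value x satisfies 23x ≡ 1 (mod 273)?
95

gcd(23, 273) = 1, so the inverse exists.
Extended Euclidean algorithm on (273, 23):
273 = 11 × 23 + 20  ⟹  20 = (1)·273 + (-11)·23
23 = 1 × 20 + 3  ⟹  3 = (-1)·273 + (12)·23
20 = 6 × 3 + 2  ⟹  2 = (7)·273 + (-83)·23
3 = 1 × 2 + 1  ⟹  1 = (-8)·273 + (95)·23
So (95)·23 ≡ 1 (mod 273), i.e. 23^(-1) ≡ 95 (mod 273).
Check: 23 × 95 = 2185 ≡ 1 (mod 273)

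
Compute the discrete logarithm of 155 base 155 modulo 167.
1

Baby-step giant-step with step n = ⌈√167⌉ = 13.
Baby steps 155^j mod 167 (j:value) for j=0..12: 0:1, 1:155, 2:144, 3:109, 4:28, 5:165, 6:24, 7:46, 8:116, 9:111, 10:4, 11:119, 12:75.
h = 155 is already in the table at j=1, so x = 1.
Check: 155^1 ≡ 155 (mod 167).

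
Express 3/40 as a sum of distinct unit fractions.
1/14 + 1/280

Greedy algorithm:
3/40: ceiling(40/3) = 14, use 1/14
1/280: ceiling(280/1) = 280, use 1/280
Result: 3/40 = 1/14 + 1/280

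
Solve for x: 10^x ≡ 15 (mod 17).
2

Baby-step giant-step with step n = ⌈√17⌉ = 5.
Baby steps 10^j mod 17 (j:value) for j=0..4: 0:1, 1:10, 2:15, 3:14, 4:4.
h = 15 is already in the table at j=2, so x = 2.
Check: 10^2 ≡ 15 (mod 17).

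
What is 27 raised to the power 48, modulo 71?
10

Repeated squaring. Binary of 48 = 110000.
27^1 ≡ 27 (mod 71); 27^2 ≡ 19 (mod 71); 27^4 ≡ 6 (mod 71); 27^8 ≡ 36 (mod 71); 27^16 ≡ 18 (mod 71); 27^32 ≡ 40 (mod 71)
27^48 = 27^16 × 27^32 ≡ 10 (mod 71)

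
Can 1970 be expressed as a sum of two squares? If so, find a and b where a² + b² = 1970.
11² + 43² (a=11, b=43)

Factorization: 1970 = 2 × 5 × 197
By Fermat: n is sum of two squares iff every prime p ≡ 3 (mod 4) appears to even power.
All primes ≡ 3 (mod 4) appear to even power.
Search a = 0, 1, 2, … for 1970 - a² a perfect square: first hit at a = 11: 1970 - 121 = 1849 = 43².
1970 = 11² + 43² = 121 + 1849 ✓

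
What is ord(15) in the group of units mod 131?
65

131 is prime, so ord(15) divides φ(131) = 130.
Divisors of 130: 1, 2, 5, 10, 13, 26, 65, 130.
Repeated squaring: 15^1 ≡ 15, 15^2 ≡ 94, 15^4 ≡ 59, 15^8 ≡ 75, 15^16 ≡ 123, 15^32 ≡ 64, 15^64 ≡ 35, 15^128 ≡ 46 (mod 131).
Test 15^d mod 131 for each divisor d in increasing order:
15^1 ≡ 15
15^2 ≡ 94
15^5 = 15^4·15^1 ≡ 99
15^10 = 15^8·15^2 ≡ 107
15^13 = 15^8·15^4·15^1 ≡ 89
15^26 = 15^16·15^8·15^2 ≡ 61
15^65 = 15^64·15^1 ≡ 1  ← first divisor giving 1
The order is 65.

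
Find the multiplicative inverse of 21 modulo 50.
31

gcd(21, 50) = 1, so the inverse exists.
Extended Euclidean algorithm on (50, 21):
50 = 2 × 21 + 8  ⟹  8 = (1)·50 + (-2)·21
21 = 2 × 8 + 5  ⟹  5 = (-2)·50 + (5)·21
8 = 1 × 5 + 3  ⟹  3 = (3)·50 + (-7)·21
5 = 1 × 3 + 2  ⟹  2 = (-5)·50 + (12)·21
3 = 1 × 2 + 1  ⟹  1 = (8)·50 + (-19)·21
So (-19)·21 ≡ 1 (mod 50), i.e. 21^(-1) ≡ -19 ≡ 31 (mod 50).
Check: 21 × 31 = 651 ≡ 1 (mod 50)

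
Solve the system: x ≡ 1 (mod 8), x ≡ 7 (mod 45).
97

Using Chinese Remainder Theorem:
M = 8 × 45 = 360
M1 = 45, M2 = 8
y1 = 45^(-1) mod 8 = 5
y2 = 8^(-1) mod 45 = 17
x = (1×45×5 + 7×8×17) mod 360 = 97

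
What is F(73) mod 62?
47

Matrix identity: Q^n = [[F_(n+1), F_n], [F_n, F_(n-1)]] with Q = [[1,1],[1,0]].
n = 73 = 1001001₂. Square-and-multiply, entries mod 62:
Q^1 = [[1,1],[1,0]]
Q^2 = (Q^1)² = [[2,1],[1,1]]
Q^4 = (Q^2)² = [[5,3],[3,2]]
Q^9 = (Q^4)²·Q = [[55,34],[34,21]]
Q^18 = (Q^9)² = [[27,42],[42,47]]
Q^36 = (Q^18)² = [[13,8],[8,5]]
Q^73 = (Q^36)²·Q = [[5,47],[47,20]]
F_73 mod 62 = Q^73[0][1] = 47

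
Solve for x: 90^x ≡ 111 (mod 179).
99

Baby-step giant-step with step n = ⌈√179⌉ = 14.
Baby steps 90^j mod 179 (j:value) for j=0..13: 0:1, 1:90, 2:45, 3:112, 4:56, 5:28, 6:14, 7:7, 8:93, 9:136, 10:68, 11:34, 12:17, 13:98.
Giant-step multiplier: 90^(-14) ≡ 90^(178-14) = 90^164 ≡ 95 (mod 179).
Giant steps γ_i = 111·95^i mod 179: γ_0=111, γ_1=163, γ_2=91, γ_3=53, γ_4=23, γ_5=37, γ_6=114, γ_7=90 (in table at j=1).
x = i·n + j = 7·14 + 1 = 99.
Check: 90^99 ≡ 111 (mod 179).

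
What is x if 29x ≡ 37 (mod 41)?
x ≡ 14 (mod 41)

gcd(29, 41) = 1, which divides 37, so solutions exist.
Find 29^(-1) mod 41 by the extended Euclidean algorithm:
41 = 1 × 29 + 12  ⟹  12 = (1)·41 + (-1)·29
29 = 2 × 12 + 5  ⟹  5 = (-2)·41 + (3)·29
12 = 2 × 5 + 2  ⟹  2 = (5)·41 + (-7)·29
5 = 2 × 2 + 1  ⟹  1 = (-12)·41 + (17)·29
So (17)·29 ≡ 1 (mod 41), i.e. 29^(-1) ≡ 17 (mod 41).
x ≡ 17 × 37 = 629 ≡ 14 (mod 41).
Check: 29 × 14 = 406 ≡ 37 (mod 41).
Unique solution: x ≡ 14 (mod 41)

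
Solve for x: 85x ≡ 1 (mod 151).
16

gcd(85, 151) = 1, so the inverse exists.
Extended Euclidean algorithm on (151, 85):
151 = 1 × 85 + 66  ⟹  66 = (1)·151 + (-1)·85
85 = 1 × 66 + 19  ⟹  19 = (-1)·151 + (2)·85
66 = 3 × 19 + 9  ⟹  9 = (4)·151 + (-7)·85
19 = 2 × 9 + 1  ⟹  1 = (-9)·151 + (16)·85
So (16)·85 ≡ 1 (mod 151), i.e. 85^(-1) ≡ 16 (mod 151).
Check: 85 × 16 = 1360 ≡ 1 (mod 151)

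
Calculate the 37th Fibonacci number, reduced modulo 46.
43

Matrix identity: Q^n = [[F_(n+1), F_n], [F_n, F_(n-1)]] with Q = [[1,1],[1,0]].
n = 37 = 100101₂. Square-and-multiply, entries mod 46:
Q^1 = [[1,1],[1,0]]
Q^2 = (Q^1)² = [[2,1],[1,1]]
Q^4 = (Q^2)² = [[5,3],[3,2]]
Q^9 = (Q^4)²·Q = [[9,34],[34,21]]
Q^18 = (Q^9)² = [[41,8],[8,33]]
Q^37 = (Q^18)²·Q = [[37,43],[43,40]]
F_37 mod 46 = Q^37[0][1] = 43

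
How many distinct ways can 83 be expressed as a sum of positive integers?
23338469

p(n) counts ways to write n as a sum of positive integers (order ignored).
Euler's pentagonal recurrence: p(k) = p(k-1) + p(k-2) - p(k-5) - p(k-7) + p(k-12) + p(k-15) - ... (offsets j(3j∓1)/2, signs ++--, p(0)=1, p(<0)=0).
DP table for k = 0..82: p(0)=1, p(1)=1, p(2)=2, p(3)=3, p(4)=5, p(5)=7, p(6)=11, p(7)=15, p(8)=22, p(9)=30, p(10)=42, p(11)=56, p(12)=77, p(13)=101, p(14)=135, p(15)=176, p(16)=231, p(17)=297, p(18)=385, p(19)=490, p(20)=627, p(21)=792, p(22)=1002, p(23)=1255, p(24)=1575, p(25)=1958, p(26)=2436, p(27)=3010, p(28)=3718, p(29)=4565, p(30)=5604, p(31)=6842, p(32)=8349, p(33)=10143, p(34)=12310, p(35)=14883, p(36)=17977, p(37)=21637, p(38)=26015, p(39)=31185, p(40)=37338, p(41)=44583, p(42)=53174, p(43)=63261, p(44)=75175, p(45)=89134, p(46)=105558, p(47)=124754, p(48)=147273, p(49)=173525, p(50)=204226, p(51)=239943, p(52)=281589, p(53)=329931, p(54)=386155, p(55)=451276, p(56)=526823, p(57)=614154, p(58)=715220, p(59)=831820, p(60)=966467, p(61)=1121505, p(62)=1300156, p(63)=1505499, p(64)=1741630, p(65)=2012558, p(66)=2323520, p(67)=2679689, p(68)=3087735, p(69)=3554345, p(70)=4087968, p(71)=4697205, p(72)=5392783, p(73)=6185689, p(74)=7089500, p(75)=8118264, p(76)=9289091, p(77)=10619863, p(78)=12132164, p(79)=13848650, p(80)=15796476, p(81)=18004327, p(82)=20506255.
Final step: p(83) = p(82) + p(81) - p(78) - p(76) + p(71) + p(68) - p(61) - p(57) + p(48) + p(43) - p(32) - p(26) + p(13) + p(6)
= 20506255 + 18004327 - 12132164 - 9289091 + 4697205 + 3087735 - 1121505 - 614154 + 147273 + 63261 - 8349 - 2436 + 101 + 11
= 23338469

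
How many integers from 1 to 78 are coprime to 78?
24

78 = 2 × 3 × 13
φ(n) = n × ∏(1 - 1/p) for each prime p dividing n
φ(78) = 78 × (1 - 1/2) × (1 - 1/3) × (1 - 1/13) = 24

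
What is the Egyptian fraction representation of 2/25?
1/13 + 1/325

Greedy algorithm:
2/25: ceiling(25/2) = 13, use 1/13
1/325: ceiling(325/1) = 325, use 1/325
Result: 2/25 = 1/13 + 1/325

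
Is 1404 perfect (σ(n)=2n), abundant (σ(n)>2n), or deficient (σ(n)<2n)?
abundant

Proper divisors of 1404: sum = 1 + 2 + 3 + 4 + 6 + 9 + 12 + 13 + ... + 234 + 351 + 468 + 702 (23 divisors) = 2516
Since 2516 > 1404, 1404 is abundant.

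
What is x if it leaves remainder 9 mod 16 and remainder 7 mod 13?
137

Using Chinese Remainder Theorem:
M = 16 × 13 = 208
M1 = 13, M2 = 16
y1 = 13^(-1) mod 16 = 5
y2 = 16^(-1) mod 13 = 9
x = (9×13×5 + 7×16×9) mod 208 = 137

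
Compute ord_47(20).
46

47 is prime, so ord(20) divides φ(47) = 46.
Divisors of 46: 1, 2, 23, 46.
Repeated squaring: 20^1 ≡ 20, 20^2 ≡ 24, 20^4 ≡ 12, 20^8 ≡ 3, 20^16 ≡ 9, 20^32 ≡ 34 (mod 47).
Test 20^d mod 47 for each divisor d in increasing order:
20^1 ≡ 20
20^2 ≡ 24
20^23 = 20^16·20^4·20^2·20^1 ≡ 46
20^46 = 20^32·20^8·20^4·20^2 ≡ 1  ← first divisor giving 1
The order is 46.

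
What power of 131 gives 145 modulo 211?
71

Baby-step giant-step with step n = ⌈√211⌉ = 15.
Baby steps 131^j mod 211 (j:value) for j=0..14: 0:1, 1:131, 2:70, 3:97, 4:47, 5:38, 6:125, 7:128, 8:99, 9:98, 10:178, 11:108, 12:11, 13:175, 14:137.
Giant-step multiplier: 131^(-15) ≡ 131^(210-15) = 131^195 ≡ 88 (mod 211).
Giant steps γ_i = 145·88^i mod 211: γ_0=145, γ_1=100, γ_2=149, γ_3=30, γ_4=108 (in table at j=11).
x = i·n + j = 4·15 + 11 = 71.
Check: 131^71 ≡ 145 (mod 211).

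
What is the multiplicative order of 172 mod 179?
89

179 is prime, so ord(172) divides φ(179) = 178.
Divisors of 178: 1, 2, 89, 178.
Repeated squaring: 172^1 ≡ 172, 172^2 ≡ 49, 172^4 ≡ 74, 172^8 ≡ 106, 172^16 ≡ 138, 172^32 ≡ 70, 172^64 ≡ 67, 172^128 ≡ 14 (mod 179).
Test 172^d mod 179 for each divisor d in increasing order:
172^1 ≡ 172
172^2 ≡ 49
172^89 = 172^64·172^16·172^8·172^1 ≡ 1  ← first divisor giving 1
The order is 89.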